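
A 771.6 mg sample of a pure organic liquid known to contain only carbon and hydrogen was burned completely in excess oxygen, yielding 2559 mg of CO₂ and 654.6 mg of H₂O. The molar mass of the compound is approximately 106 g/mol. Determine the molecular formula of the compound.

C8H10

mol C = 2.559 g CO₂ ÷ 44.009 g/mol = 0.058147 mol
mol H = 2 × 0.6546 g H₂O ÷ 18.015 g/mol = 0.072673 mol
Divide by the smallest (0.058147 mol): C 1.000, H 1.250
Multiplying each by 4 gives whole numbers: C 4.00, H 5.00
Empirical formula: C4H5
Empirical-formula mass = 53.08 g/mol; 106 ÷ 53.08 ≈ 2, so the molecular formula is C8H10.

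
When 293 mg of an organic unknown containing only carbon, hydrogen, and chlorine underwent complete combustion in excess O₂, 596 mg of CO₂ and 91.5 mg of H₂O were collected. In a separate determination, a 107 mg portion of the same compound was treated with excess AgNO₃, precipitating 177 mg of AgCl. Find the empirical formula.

C4H3Cl

mol C = 0.596 g CO₂ ÷ 44.009 g/mol = 0.01354 mol
mol H = 2 × 0.0915 g H₂O ÷ 18.015 g/mol = 0.01016 mol
From the AgCl data: mol Cl per gram of compound = (0.177 ÷ 143.318) ÷ 0.107 = 0.01154 mol/g, so in the 0.293 g combustion sample mol Cl = 0.003382 mol
Divide by the smallest (0.003382 mol): C 4.005, H 3.004, Cl 1.000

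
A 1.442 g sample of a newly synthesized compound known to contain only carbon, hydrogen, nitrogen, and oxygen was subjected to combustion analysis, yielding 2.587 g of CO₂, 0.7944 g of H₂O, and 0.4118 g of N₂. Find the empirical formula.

mol C = 2.587 g CO₂ ÷ 44.009 g/mol = 0.058783 mol
mol H = 2 × 0.7944 g H₂O ÷ 18.015 g/mol = 0.088193 mol
mol N = 2 × 0.4118 g N₂ ÷ 28.014 g/mol = 0.029400 mol
mass O = 1.442 − (0.70605 + 0.088899 + 0.41180) = 0.23525 g → mol O = 0.23525 ÷ 15.999 = 0.014704 mol
Divide by the smallest (0.014704 mol): C 3.998, H 5.998, N 1.999, O 1.000

C4H6N2O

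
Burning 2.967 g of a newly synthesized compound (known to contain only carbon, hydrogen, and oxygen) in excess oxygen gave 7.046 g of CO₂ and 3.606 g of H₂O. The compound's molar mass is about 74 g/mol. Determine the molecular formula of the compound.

mol C = 7.046 g CO₂ ÷ 44.009 g/mol = 0.16010 mol
mol H = 2 × 3.606 g H₂O ÷ 18.015 g/mol = 0.40033 mol
mass O = 2.967 − (1.9230 + 0.40354) = 0.64046 g → mol O = 0.64046 ÷ 15.999 = 0.040031 mol
Divide by the smallest (0.040031 mol): C 3.999, H 10.001, O 1.000
Empirical formula: C4H10O
Empirical-formula mass = 74.12 g/mol; 74 ÷ 74.12 ≈ 1, so the molecular formula is C4H10O.

C4H10O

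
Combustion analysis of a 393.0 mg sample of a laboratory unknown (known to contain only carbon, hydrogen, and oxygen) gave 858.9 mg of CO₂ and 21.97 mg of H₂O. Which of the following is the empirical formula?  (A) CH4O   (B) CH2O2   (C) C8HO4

mol C = 0.8589 g CO₂ ÷ 44.009 g/mol = 0.019516 mol
mol H = 2 × 0.02197 g H₂O ÷ 18.015 g/mol = 0.0024391 mol
mass O = 0.3930 − (0.23441 + 0.0024586) = 0.15613 g → mol O = 0.15613 ÷ 15.999 = 0.0097587 mol
Divide by the smallest (0.0024391 mol): C 8.002, H 1.000, O 4.001

(C) C8HO4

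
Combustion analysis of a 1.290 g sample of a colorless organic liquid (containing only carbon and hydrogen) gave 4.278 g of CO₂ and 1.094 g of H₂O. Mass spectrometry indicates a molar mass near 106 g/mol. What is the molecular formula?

mol C = 4.278 g CO₂ ÷ 44.009 g/mol = 0.097207 mol
mol H = 2 × 1.094 g H₂O ÷ 18.015 g/mol = 0.12145 mol
Divide by the smallest (0.097207 mol): C 1.000, H 1.249
Multiplying each by 4 gives whole numbers: C 4.00, H 5.00
Empirical formula: C4H5
Empirical-formula mass = 53.08 g/mol; 106 ÷ 53.08 ≈ 2, so the molecular formula is C8H10.

C8H10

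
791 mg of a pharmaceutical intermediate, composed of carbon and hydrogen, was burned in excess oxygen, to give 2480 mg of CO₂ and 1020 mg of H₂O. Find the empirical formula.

CH2

mol C = 2.48 g CO₂ ÷ 44.009 g/mol = 0.05635 mol
mol H = 2 × 1.02 g H₂O ÷ 18.015 g/mol = 0.1132 mol
Divide by the smallest (0.05635 mol): C 1.000, H 2.009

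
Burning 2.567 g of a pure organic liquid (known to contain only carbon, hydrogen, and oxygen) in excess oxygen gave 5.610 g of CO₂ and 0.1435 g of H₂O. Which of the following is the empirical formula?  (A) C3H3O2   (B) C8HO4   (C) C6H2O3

mol C = 5.610 g CO₂ ÷ 44.009 g/mol = 0.12747 mol
mol H = 2 × 0.1435 g H₂O ÷ 18.015 g/mol = 0.015931 mol
mass O = 2.567 − (1.5311 + 0.016059) = 1.0199 g → mol O = 1.0199 ÷ 15.999 = 0.063745 mol
Divide by the smallest (0.015931 mol): C 8.002, H 1.000, O 4.001

(B) C8HO4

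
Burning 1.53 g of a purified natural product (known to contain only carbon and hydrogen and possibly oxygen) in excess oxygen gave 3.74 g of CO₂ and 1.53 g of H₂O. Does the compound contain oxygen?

mol C = 3.74 g CO₂ ÷ 44.009 g/mol = 0.08498 mol
mol H = 2 × 1.53 g H₂O ÷ 18.015 g/mol = 0.1699 mol
C and H account for only 1.192 g of the 1.53 g sample; the remaining 0.3381 g must be oxygen.

yes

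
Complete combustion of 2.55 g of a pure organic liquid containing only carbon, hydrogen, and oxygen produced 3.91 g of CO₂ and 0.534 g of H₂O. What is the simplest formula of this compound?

mol C = 3.91 g CO₂ ÷ 44.009 g/mol = 0.08885 mol
mol H = 2 × 0.534 g H₂O ÷ 18.015 g/mol = 0.05928 mol
mass O = 2.55 − (1.067 + 0.05976) = 1.423 g → mol O = 1.423 ÷ 15.999 = 0.08895 mol
Divide by the smallest (0.05928 mol): C 1.499, H 1.000, O 1.500
Multiplying each by 2 gives whole numbers: C 3.00, H 2.00, O 3.00

C3H2O3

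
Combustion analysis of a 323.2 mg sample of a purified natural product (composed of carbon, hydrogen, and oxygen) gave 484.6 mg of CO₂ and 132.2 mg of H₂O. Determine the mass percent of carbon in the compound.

40.92%

mol C = 0.4846 g CO₂ ÷ 44.009 g/mol = 0.011011 mol
mol H = 2 × 0.1322 g H₂O ÷ 18.015 g/mol = 0.014677 mol
mass O = 0.3232 − (0.13226 + 0.014794) = 0.17615 g → mol O = 0.17615 ÷ 15.999 = 0.011010 mol
mass % C = 0.13226 g ÷ 0.3232 g × 100%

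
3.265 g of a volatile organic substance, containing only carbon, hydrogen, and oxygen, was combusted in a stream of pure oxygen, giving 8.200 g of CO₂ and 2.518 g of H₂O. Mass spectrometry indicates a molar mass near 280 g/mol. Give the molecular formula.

C16H24O4

mol C = 8.200 g CO₂ ÷ 44.009 g/mol = 0.18633 mol
mol H = 2 × 2.518 g H₂O ÷ 18.015 g/mol = 0.27954 mol
mass O = 3.265 − (2.2380 + 0.28178) = 0.74526 g → mol O = 0.74526 ÷ 15.999 = 0.046582 mol
Divide by the smallest (0.046582 mol): C 4.000, H 6.001, O 1.000
Empirical formula: C4H6O
Empirical-formula mass = 70.09 g/mol; 280 ÷ 70.09 ≈ 4, so the molecular formula is C16H24O4.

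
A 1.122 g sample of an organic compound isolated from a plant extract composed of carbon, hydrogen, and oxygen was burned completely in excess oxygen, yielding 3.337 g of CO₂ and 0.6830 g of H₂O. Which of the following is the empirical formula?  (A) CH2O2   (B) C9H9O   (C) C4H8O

mol C = 3.337 g CO₂ ÷ 44.009 g/mol = 0.075825 mol
mol H = 2 × 0.6830 g H₂O ÷ 18.015 g/mol = 0.075826 mol
mass O = 1.122 − (0.91074 + 0.076432) = 0.13483 g → mol O = 0.13483 ÷ 15.999 = 0.0084273 mol
Divide by the smallest (0.0084273 mol): C 8.998, H 8.998, O 1.000

(B) C9H9O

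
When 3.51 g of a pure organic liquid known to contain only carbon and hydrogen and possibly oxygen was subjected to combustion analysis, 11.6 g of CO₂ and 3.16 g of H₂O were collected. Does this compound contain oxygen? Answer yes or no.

no

mol C = 11.6 g CO₂ ÷ 44.009 g/mol = 0.2636 mol
mol H = 2 × 3.16 g H₂O ÷ 18.015 g/mol = 0.3508 mol
C and H together account for 3.520 g — essentially the entire 3.51 g sample — so the compound contains no oxygen.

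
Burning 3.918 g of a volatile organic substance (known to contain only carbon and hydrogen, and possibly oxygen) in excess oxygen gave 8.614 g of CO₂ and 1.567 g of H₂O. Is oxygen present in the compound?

yes

mol C = 8.614 g CO₂ ÷ 44.009 g/mol = 0.19573 mol
mol H = 2 × 1.567 g H₂O ÷ 18.015 g/mol = 0.17397 mol
C and H account for only 2.5263 g of the 3.918 g sample; the remaining 1.3917 g must be oxygen.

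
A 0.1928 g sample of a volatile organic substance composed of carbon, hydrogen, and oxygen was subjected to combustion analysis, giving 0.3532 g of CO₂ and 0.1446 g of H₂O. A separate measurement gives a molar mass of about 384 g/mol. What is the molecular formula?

C16H32O10

mol C = 0.3532 g CO₂ ÷ 44.009 g/mol = 0.0080256 mol
mol H = 2 × 0.1446 g H₂O ÷ 18.015 g/mol = 0.016053 mol
mass O = 0.1928 − (0.096396 + 0.016182) = 0.080222 g → mol O = 0.080222 ÷ 15.999 = 0.0050142 mol
Divide by the smallest (0.0050142 mol): C 1.601, H 3.202, O 1.000
Multiplying each by 5 gives whole numbers: C 8.00, H 16.01, O 5.00
Empirical formula: C8H16O5
Empirical-formula mass = 192.21 g/mol; 384 ÷ 192.21 ≈ 2, so the molecular formula is C16H32O10.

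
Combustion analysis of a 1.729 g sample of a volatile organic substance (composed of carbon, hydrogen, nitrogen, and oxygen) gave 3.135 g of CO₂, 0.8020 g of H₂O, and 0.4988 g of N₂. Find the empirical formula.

mol C = 3.135 g CO₂ ÷ 44.009 g/mol = 0.071235 mol
mol H = 2 × 0.8020 g H₂O ÷ 18.015 g/mol = 0.089037 mol
mol N = 2 × 0.4988 g N₂ ÷ 28.014 g/mol = 0.035611 mol
mass O = 1.729 − (0.85561 + 0.089749 + 0.49880) = 0.28484 g → mol O = 0.28484 ÷ 15.999 = 0.017804 mol
Divide by the smallest (0.017804 mol): C 4.001, H 5.001, N 2.000, O 1.000

C4H5N2O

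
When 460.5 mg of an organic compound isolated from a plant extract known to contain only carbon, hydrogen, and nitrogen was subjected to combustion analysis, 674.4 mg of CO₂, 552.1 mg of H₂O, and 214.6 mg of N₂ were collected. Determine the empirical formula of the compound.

CH4N

mol C = 0.6744 g CO₂ ÷ 44.009 g/mol = 0.015324 mol
mol H = 2 × 0.5521 g H₂O ÷ 18.015 g/mol = 0.061293 mol
mol N = 2 × 0.2146 g N₂ ÷ 28.014 g/mol = 0.015321 mol
Divide by the smallest (0.015321 mol): C 1.000, H 4.001, N 1.000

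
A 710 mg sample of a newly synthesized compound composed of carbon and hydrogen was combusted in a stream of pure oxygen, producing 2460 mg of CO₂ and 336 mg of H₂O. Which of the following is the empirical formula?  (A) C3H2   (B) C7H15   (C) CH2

(A) C3H2

mol C = 2.46 g CO₂ ÷ 44.009 g/mol = 0.05590 mol
mol H = 2 × 0.336 g H₂O ÷ 18.015 g/mol = 0.03730 mol
Divide by the smallest (0.03730 mol): C 1.499, H 1.000
Multiplying each by 2 gives whole numbers: C 3.00, H 2.00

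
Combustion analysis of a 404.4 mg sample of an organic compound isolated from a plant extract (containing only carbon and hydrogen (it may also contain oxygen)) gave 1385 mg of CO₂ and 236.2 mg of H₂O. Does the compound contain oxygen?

mol C = 1.385 g CO₂ ÷ 44.009 g/mol = 0.031471 mol
mol H = 2 × 0.2362 g H₂O ÷ 18.015 g/mol = 0.026223 mol
C and H together account for 0.40443 g — essentially the entire 0.4044 g sample — so the compound contains no oxygen.

no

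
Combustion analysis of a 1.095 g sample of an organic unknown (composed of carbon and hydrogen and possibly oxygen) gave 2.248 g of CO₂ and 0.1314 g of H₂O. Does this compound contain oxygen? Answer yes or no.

mol C = 2.248 g CO₂ ÷ 44.009 g/mol = 0.051080 mol
mol H = 2 × 0.1314 g H₂O ÷ 18.015 g/mol = 0.014588 mol
C and H account for only 0.62823 g of the 1.095 g sample; the remaining 0.46677 g must be oxygen.

yes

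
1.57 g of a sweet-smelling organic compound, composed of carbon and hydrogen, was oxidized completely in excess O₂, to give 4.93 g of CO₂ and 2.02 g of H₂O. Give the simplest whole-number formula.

mol C = 4.93 g CO₂ ÷ 44.009 g/mol = 0.1120 mol
mol H = 2 × 2.02 g H₂O ÷ 18.015 g/mol = 0.2243 mol
Divide by the smallest (0.1120 mol): C 1.000, H 2.002

CH2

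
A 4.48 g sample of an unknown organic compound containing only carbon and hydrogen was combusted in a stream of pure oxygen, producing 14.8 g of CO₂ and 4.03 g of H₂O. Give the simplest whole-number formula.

mol C = 14.8 g CO₂ ÷ 44.009 g/mol = 0.3363 mol
mol H = 2 × 4.03 g H₂O ÷ 18.015 g/mol = 0.4474 mol
Divide by the smallest (0.3363 mol): C 1.000, H 1.330
Multiplying each by 3 gives whole numbers: C 3.00, H 3.99

C3H4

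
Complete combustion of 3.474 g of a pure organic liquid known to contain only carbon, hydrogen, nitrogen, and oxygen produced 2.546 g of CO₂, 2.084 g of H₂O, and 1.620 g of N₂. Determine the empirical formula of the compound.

CH4N2O

mol C = 2.546 g CO₂ ÷ 44.009 g/mol = 0.057852 mol
mol H = 2 × 2.084 g H₂O ÷ 18.015 g/mol = 0.23136 mol
mol N = 2 × 1.620 g N₂ ÷ 28.014 g/mol = 0.11566 mol
mass O = 3.474 − (0.69486 + 0.23321 + 1.6200) = 0.92593 g → mol O = 0.92593 ÷ 15.999 = 0.057874 mol
Divide by the smallest (0.057852 mol): C 1.000, H 3.999, N 1.999, O 1.000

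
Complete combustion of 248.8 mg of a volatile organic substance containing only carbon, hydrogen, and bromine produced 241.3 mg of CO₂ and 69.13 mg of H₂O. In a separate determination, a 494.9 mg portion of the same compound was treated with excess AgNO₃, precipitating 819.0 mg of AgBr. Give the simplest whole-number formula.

C5H7Br2

mol C = 0.2413 g CO₂ ÷ 44.009 g/mol = 0.0054830 mol
mol H = 2 × 0.06913 g H₂O ÷ 18.015 g/mol = 0.0076747 mol
From the AgBr data: mol Br per gram of compound = (0.8190 ÷ 187.772) ÷ 0.4949 = 0.0088132 mol/g, so in the 0.2488 g combustion sample mol Br = 0.0021927 mol
Divide by the smallest (0.0021927 mol): C 2.501, H 3.500, Br 1.000
Multiplying each by 2 gives whole numbers: C 5.00, H 7.00, Br 2.00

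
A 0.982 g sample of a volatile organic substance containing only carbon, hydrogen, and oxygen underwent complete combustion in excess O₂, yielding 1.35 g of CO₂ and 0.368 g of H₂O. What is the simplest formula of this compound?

mol C = 1.35 g CO₂ ÷ 44.009 g/mol = 0.03068 mol
mol H = 2 × 0.368 g H₂O ÷ 18.015 g/mol = 0.04085 mol
mass O = 0.982 − (0.3684 + 0.04118) = 0.5724 g → mol O = 0.5724 ÷ 15.999 = 0.03578 mol
Divide by the smallest (0.03068 mol): C 1.000, H 1.332, O 1.166
Multiplying each by 6 gives whole numbers: C 6.00, H 7.99, O 7.00

C6H8O7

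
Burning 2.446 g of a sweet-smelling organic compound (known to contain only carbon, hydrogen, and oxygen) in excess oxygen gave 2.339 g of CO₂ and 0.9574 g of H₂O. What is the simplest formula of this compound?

CH2O2

mol C = 2.339 g CO₂ ÷ 44.009 g/mol = 0.053148 mol
mol H = 2 × 0.9574 g H₂O ÷ 18.015 g/mol = 0.10629 mol
mass O = 2.446 − (0.63836 + 0.10714) = 1.7005 g → mol O = 1.7005 ÷ 15.999 = 0.10629 mol
Divide by the smallest (0.053148 mol): C 1.000, H 2.000, O 2.000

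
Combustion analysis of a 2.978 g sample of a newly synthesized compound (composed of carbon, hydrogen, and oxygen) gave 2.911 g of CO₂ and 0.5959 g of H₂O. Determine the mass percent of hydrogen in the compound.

2.24%

mol C = 2.911 g CO₂ ÷ 44.009 g/mol = 0.066146 mol
mol H = 2 × 0.5959 g H₂O ÷ 18.015 g/mol = 0.066156 mol
mass O = 2.978 − (0.79447 + 0.066685) = 2.1168 g → mol O = 2.1168 ÷ 15.999 = 0.13231 mol
mass % H = 0.066685 g ÷ 2.978 g × 100%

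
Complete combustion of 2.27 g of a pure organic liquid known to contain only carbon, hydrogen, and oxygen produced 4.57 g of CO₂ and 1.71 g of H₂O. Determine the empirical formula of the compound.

mol C = 4.57 g CO₂ ÷ 44.009 g/mol = 0.1038 mol
mol H = 2 × 1.71 g H₂O ÷ 18.015 g/mol = 0.1898 mol
mass O = 2.27 − (1.247 + 0.1914) = 0.8314 g → mol O = 0.8314 ÷ 15.999 = 0.05197 mol
Divide by the smallest (0.05197 mol): C 1.998, H 3.653, O 1.000
Multiplying each by 3 gives whole numbers: C 5.99, H 10.96, O 3.00

C6H11O3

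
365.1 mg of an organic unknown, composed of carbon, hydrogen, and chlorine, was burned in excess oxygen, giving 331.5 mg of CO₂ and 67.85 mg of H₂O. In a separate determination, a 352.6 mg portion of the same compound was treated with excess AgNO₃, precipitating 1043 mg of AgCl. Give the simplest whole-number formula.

mol C = 0.3315 g CO₂ ÷ 44.009 g/mol = 0.0075326 mol
mol H = 2 × 0.06785 g H₂O ÷ 18.015 g/mol = 0.0075326 mol
From the AgCl data: mol Cl per gram of compound = (1.043 ÷ 143.318) ÷ 0.3526 = 0.020640 mol/g, so in the 0.3651 g combustion sample mol Cl = 0.0075355 mol
Divide by the smallest (0.0075326 mol): C 1.000, H 1.000, Cl 1.000

CHCl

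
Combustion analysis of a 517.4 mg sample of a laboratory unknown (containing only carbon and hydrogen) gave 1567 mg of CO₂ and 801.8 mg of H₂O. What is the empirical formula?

mol C = 1.567 g CO₂ ÷ 44.009 g/mol = 0.035606 mol
mol H = 2 × 0.8018 g H₂O ÷ 18.015 g/mol = 0.089015 mol
Divide by the smallest (0.035606 mol): C 1.000, H 2.500
Multiplying each by 2 gives whole numbers: C 2.00, H 5.00

C2H5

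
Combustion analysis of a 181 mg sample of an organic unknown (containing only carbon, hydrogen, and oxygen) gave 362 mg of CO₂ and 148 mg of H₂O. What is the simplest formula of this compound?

C2H4O

mol C = 0.362 g CO₂ ÷ 44.009 g/mol = 0.008226 mol
mol H = 2 × 0.148 g H₂O ÷ 18.015 g/mol = 0.01643 mol
mass O = 0.181 − (0.09880 + 0.01656) = 0.06564 g → mol O = 0.06564 ÷ 15.999 = 0.004103 mol
Divide by the smallest (0.004103 mol): C 2.005, H 4.005, O 1.000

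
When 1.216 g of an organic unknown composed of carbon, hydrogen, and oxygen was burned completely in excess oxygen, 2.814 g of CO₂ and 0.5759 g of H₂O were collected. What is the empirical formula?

mol C = 2.814 g CO₂ ÷ 44.009 g/mol = 0.063941 mol
mol H = 2 × 0.5759 g H₂O ÷ 18.015 g/mol = 0.063936 mol
mass O = 1.216 − (0.76800 + 0.064447) = 0.38355 g → mol O = 0.38355 ÷ 15.999 = 0.023973 mol
Divide by the smallest (0.023973 mol): C 2.667, H 2.667, O 1.000
Multiplying each by 3 gives whole numbers: C 8.00, H 8.00, O 3.00

C8H8O3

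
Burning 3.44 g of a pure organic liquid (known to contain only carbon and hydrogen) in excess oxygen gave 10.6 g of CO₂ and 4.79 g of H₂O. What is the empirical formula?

mol C = 10.6 g CO₂ ÷ 44.009 g/mol = 0.2409 mol
mol H = 2 × 4.79 g H₂O ÷ 18.015 g/mol = 0.5318 mol
Divide by the smallest (0.2409 mol): C 1.000, H 2.208
Multiplying each by 5 gives whole numbers: C 5.00, H 11.04

C5H11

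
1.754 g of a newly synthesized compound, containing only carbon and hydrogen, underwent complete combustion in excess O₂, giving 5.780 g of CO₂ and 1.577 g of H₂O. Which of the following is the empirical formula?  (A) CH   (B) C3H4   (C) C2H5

(B) C3H4

mol C = 5.780 g CO₂ ÷ 44.009 g/mol = 0.13134 mol
mol H = 2 × 1.577 g H₂O ÷ 18.015 g/mol = 0.17508 mol
Divide by the smallest (0.13134 mol): C 1.000, H 1.333
Multiplying each by 3 gives whole numbers: C 3.00, H 4.00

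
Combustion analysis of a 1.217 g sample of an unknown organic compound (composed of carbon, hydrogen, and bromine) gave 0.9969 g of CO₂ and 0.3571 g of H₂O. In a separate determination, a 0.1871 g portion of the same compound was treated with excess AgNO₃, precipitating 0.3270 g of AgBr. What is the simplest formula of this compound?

C4H7Br2

mol C = 0.9969 g CO₂ ÷ 44.009 g/mol = 0.022652 mol
mol H = 2 × 0.3571 g H₂O ÷ 18.015 g/mol = 0.039645 mol
From the AgBr data: mol Br per gram of compound = (0.3270 ÷ 187.772) ÷ 0.1871 = 0.0093077 mol/g, so in the 1.217 g combustion sample mol Br = 0.011327 mol
Divide by the smallest (0.011327 mol): C 2.000, H 3.500, Br 1.000
Multiplying each by 2 gives whole numbers: C 4.00, H 7.00, Br 2.00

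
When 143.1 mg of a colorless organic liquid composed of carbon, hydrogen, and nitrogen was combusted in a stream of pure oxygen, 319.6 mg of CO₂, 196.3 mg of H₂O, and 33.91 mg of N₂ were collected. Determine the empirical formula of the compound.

C3H9N

mol C = 0.3196 g CO₂ ÷ 44.009 g/mol = 0.0072622 mol
mol H = 2 × 0.1963 g H₂O ÷ 18.015 g/mol = 0.021793 mol
mol N = 2 × 0.03391 g N₂ ÷ 28.014 g/mol = 0.0024209 mol
Divide by the smallest (0.0024209 mol): C 3.000, H 9.002, N 1.000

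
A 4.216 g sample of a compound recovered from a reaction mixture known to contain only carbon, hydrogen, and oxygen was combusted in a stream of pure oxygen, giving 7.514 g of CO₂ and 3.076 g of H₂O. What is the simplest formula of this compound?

C3H6O2

mol C = 7.514 g CO₂ ÷ 44.009 g/mol = 0.17074 mol
mol H = 2 × 3.076 g H₂O ÷ 18.015 g/mol = 0.34149 mol
mass O = 4.216 − (2.0507 + 0.34423) = 1.8210 g → mol O = 1.8210 ÷ 15.999 = 0.11382 mol
Divide by the smallest (0.11382 mol): C 1.500, H 3.000, O 1.000
Multiplying each by 2 gives whole numbers: C 3.00, H 6.00, O 2.00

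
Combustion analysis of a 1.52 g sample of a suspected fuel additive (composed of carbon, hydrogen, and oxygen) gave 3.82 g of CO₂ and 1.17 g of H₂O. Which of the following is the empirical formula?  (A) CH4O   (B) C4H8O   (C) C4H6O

(C) C4H6O

mol C = 3.82 g CO₂ ÷ 44.009 g/mol = 0.08680 mol
mol H = 2 × 1.17 g H₂O ÷ 18.015 g/mol = 0.1299 mol
mass O = 1.52 − (1.043 + 0.1309) = 0.3465 g → mol O = 0.3465 ÷ 15.999 = 0.02166 mol
Divide by the smallest (0.02166 mol): C 4.008, H 5.997, O 1.000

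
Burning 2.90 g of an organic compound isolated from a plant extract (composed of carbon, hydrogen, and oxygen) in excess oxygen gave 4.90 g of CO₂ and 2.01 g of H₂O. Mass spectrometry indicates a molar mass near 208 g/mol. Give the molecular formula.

C8H16O6

mol C = 4.90 g CO₂ ÷ 44.009 g/mol = 0.1113 mol
mol H = 2 × 2.01 g H₂O ÷ 18.015 g/mol = 0.2231 mol
mass O = 2.90 − (1.337 + 0.2249) = 1.338 g → mol O = 1.338 ÷ 15.999 = 0.08361 mol
Divide by the smallest (0.08361 mol): C 1.332, H 2.669, O 1.000
Multiplying each by 3 gives whole numbers: C 3.99, H 8.01, O 3.00
Empirical formula: C4H8O3
Empirical-formula mass = 104.10 g/mol; 208 ÷ 104.10 ≈ 2, so the molecular formula is C8H16O6.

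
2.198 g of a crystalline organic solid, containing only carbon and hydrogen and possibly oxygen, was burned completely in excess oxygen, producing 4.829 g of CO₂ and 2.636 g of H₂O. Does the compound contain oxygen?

yes

mol C = 4.829 g CO₂ ÷ 44.009 g/mol = 0.10973 mol
mol H = 2 × 2.636 g H₂O ÷ 18.015 g/mol = 0.29265 mol
C and H account for only 1.6129 g of the 2.198 g sample; the remaining 0.58508 g must be oxygen.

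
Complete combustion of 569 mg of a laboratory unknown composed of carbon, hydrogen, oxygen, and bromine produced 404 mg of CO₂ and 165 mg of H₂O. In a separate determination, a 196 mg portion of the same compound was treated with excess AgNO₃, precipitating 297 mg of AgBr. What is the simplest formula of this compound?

C2H4BrO

mol C = 0.404 g CO₂ ÷ 44.009 g/mol = 0.009180 mol
mol H = 2 × 0.165 g H₂O ÷ 18.015 g/mol = 0.01832 mol
From the AgBr data: mol Br per gram of compound = (0.297 ÷ 187.772) ÷ 0.196 = 0.008070 mol/g, so in the 0.569 g combustion sample mol Br = 0.004592 mol
mass O = 0.569 − (0.1103 + 0.01846 + 0.3669) = 0.07337 g → mol O = 0.07337 ÷ 15.999 = 0.004586 mol
Divide by the smallest (0.004586 mol): C 2.002, H 3.994, Br 1.001, O 1.000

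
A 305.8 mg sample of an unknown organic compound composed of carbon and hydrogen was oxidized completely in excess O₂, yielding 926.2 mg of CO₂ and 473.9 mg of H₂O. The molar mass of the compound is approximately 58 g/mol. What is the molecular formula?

C4H10

mol C = 0.9262 g CO₂ ÷ 44.009 g/mol = 0.021046 mol
mol H = 2 × 0.4739 g H₂O ÷ 18.015 g/mol = 0.052612 mol
Divide by the smallest (0.021046 mol): C 1.000, H 2.500
Multiplying each by 2 gives whole numbers: C 2.00, H 5.00
Empirical formula: C2H5
Empirical-formula mass = 29.06 g/mol; 58 ÷ 29.06 ≈ 2, so the molecular formula is C4H10.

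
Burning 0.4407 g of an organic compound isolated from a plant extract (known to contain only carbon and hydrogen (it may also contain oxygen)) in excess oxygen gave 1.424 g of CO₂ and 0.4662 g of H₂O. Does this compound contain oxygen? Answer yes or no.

no

mol C = 1.424 g CO₂ ÷ 44.009 g/mol = 0.032357 mol
mol H = 2 × 0.4662 g H₂O ÷ 18.015 g/mol = 0.051757 mol
C and H together account for 0.44081 g — essentially the entire 0.4407 g sample — so the compound contains no oxygen.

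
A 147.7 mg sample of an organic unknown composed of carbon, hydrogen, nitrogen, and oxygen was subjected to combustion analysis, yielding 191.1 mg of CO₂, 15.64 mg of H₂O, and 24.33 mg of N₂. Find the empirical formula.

mol C = 0.1911 g CO₂ ÷ 44.009 g/mol = 0.0043423 mol
mol H = 2 × 0.01564 g H₂O ÷ 18.015 g/mol = 0.0017363 mol
mol N = 2 × 0.02433 g N₂ ÷ 28.014 g/mol = 0.0017370 mol
mass O = 0.1477 − (0.052155 + 0.0017502 + 0.024330) = 0.069464 g → mol O = 0.069464 ÷ 15.999 = 0.0043418 mol
Divide by the smallest (0.0017363 mol): C 2.501, H 1.000, N 1.000, O 2.501
Multiplying each by 2 gives whole numbers: C 5.00, H 2.00, N 2.00, O 5.00

C5H2N2O5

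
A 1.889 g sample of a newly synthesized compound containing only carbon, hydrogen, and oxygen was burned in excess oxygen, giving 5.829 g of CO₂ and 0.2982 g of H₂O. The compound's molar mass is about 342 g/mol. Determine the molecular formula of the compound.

mol C = 5.829 g CO₂ ÷ 44.009 g/mol = 0.13245 mol
mol H = 2 × 0.2982 g H₂O ÷ 18.015 g/mol = 0.033106 mol
mass O = 1.889 − (1.5909 + 0.033371) = 0.26477 g → mol O = 0.26477 ÷ 15.999 = 0.016549 mol
Divide by the smallest (0.016549 mol): C 8.003, H 2.000, O 1.000
Empirical formula: C8H2O
Empirical-formula mass = 114.10 g/mol; 342 ÷ 114.10 ≈ 3, so the molecular formula is C24H6O3.

C24H6O3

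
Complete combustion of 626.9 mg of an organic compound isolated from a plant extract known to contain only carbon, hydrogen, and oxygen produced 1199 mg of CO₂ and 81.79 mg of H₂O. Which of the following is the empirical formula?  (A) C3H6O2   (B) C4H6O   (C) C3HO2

(C) C3HO2

mol C = 1.199 g CO₂ ÷ 44.009 g/mol = 0.027244 mol
mol H = 2 × 0.08179 g H₂O ÷ 18.015 g/mol = 0.0090802 mol
mass O = 0.6269 − (0.32723 + 0.0091529) = 0.29051 g → mol O = 0.29051 ÷ 15.999 = 0.018158 mol
Divide by the smallest (0.0090802 mol): C 3.000, H 1.000, O 2.000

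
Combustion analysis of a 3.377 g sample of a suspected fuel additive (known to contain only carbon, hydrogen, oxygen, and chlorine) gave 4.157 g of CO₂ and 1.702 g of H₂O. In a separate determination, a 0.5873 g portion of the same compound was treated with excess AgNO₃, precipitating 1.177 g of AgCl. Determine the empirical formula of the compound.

C4H8Cl2O

mol C = 4.157 g CO₂ ÷ 44.009 g/mol = 0.094458 mol
mol H = 2 × 1.702 g H₂O ÷ 18.015 g/mol = 0.18895 mol
From the AgCl data: mol Cl per gram of compound = (1.177 ÷ 143.318) ÷ 0.5873 = 0.013983 mol/g, so in the 3.377 g combustion sample mol Cl = 0.047222 mol
mass O = 3.377 − (1.1345 + 0.19047 + 1.6740) = 0.37797 g → mol O = 0.37797 ÷ 15.999 = 0.023625 mol
Divide by the smallest (0.023625 mol): C 3.998, H 7.998, Cl 1.999, O 1.000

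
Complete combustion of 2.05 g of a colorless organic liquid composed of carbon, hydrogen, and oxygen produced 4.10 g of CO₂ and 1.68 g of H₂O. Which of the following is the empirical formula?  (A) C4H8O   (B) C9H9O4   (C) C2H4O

(C) C2H4O

mol C = 4.10 g CO₂ ÷ 44.009 g/mol = 0.09316 mol
mol H = 2 × 1.68 g H₂O ÷ 18.015 g/mol = 0.1865 mol
mass O = 2.05 − (1.119 + 0.1880) = 0.7430 g → mol O = 0.7430 ÷ 15.999 = 0.04644 mol
Divide by the smallest (0.04644 mol): C 2.006, H 4.016, O 1.000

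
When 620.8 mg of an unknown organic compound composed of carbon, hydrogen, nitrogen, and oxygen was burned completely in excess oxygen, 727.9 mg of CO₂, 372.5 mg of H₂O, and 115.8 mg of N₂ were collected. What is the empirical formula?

mol C = 0.7279 g CO₂ ÷ 44.009 g/mol = 0.016540 mol
mol H = 2 × 0.3725 g H₂O ÷ 18.015 g/mol = 0.041354 mol
mol N = 2 × 0.1158 g N₂ ÷ 28.014 g/mol = 0.0082673 mol
mass O = 0.6208 − (0.19866 + 0.041685 + 0.11580) = 0.26466 g → mol O = 0.26466 ÷ 15.999 = 0.016542 mol
Divide by the smallest (0.0082673 mol): C 2.001, H 5.002, N 1.000, O 2.001

C2H5NO2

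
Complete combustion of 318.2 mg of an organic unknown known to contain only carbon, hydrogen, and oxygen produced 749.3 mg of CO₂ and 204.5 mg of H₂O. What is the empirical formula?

C3H4O

mol C = 0.7493 g CO₂ ÷ 44.009 g/mol = 0.017026 mol
mol H = 2 × 0.2045 g H₂O ÷ 18.015 g/mol = 0.022703 mol
mass O = 0.3182 − (0.20450 + 0.022885) = 0.090815 g → mol O = 0.090815 ÷ 15.999 = 0.0056763 mol
Divide by the smallest (0.0056763 mol): C 3.000, H 4.000, O 1.000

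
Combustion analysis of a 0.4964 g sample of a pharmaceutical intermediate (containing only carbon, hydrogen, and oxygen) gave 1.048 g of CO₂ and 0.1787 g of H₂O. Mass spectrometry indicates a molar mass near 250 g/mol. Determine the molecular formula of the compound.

C12H10O6

mol C = 1.048 g CO₂ ÷ 44.009 g/mol = 0.023813 mol
mol H = 2 × 0.1787 g H₂O ÷ 18.015 g/mol = 0.019839 mol
mass O = 0.4964 − (0.28602 + 0.019998) = 0.19038 g → mol O = 0.19038 ÷ 15.999 = 0.011900 mol
Divide by the smallest (0.011900 mol): C 2.001, H 1.667, O 1.000
Multiplying each by 3 gives whole numbers: C 6.00, H 5.00, O 3.00
Empirical formula: C6H5O3
Empirical-formula mass = 125.10 g/mol; 250 ÷ 125.10 ≈ 2, so the molecular formula is C12H10O6.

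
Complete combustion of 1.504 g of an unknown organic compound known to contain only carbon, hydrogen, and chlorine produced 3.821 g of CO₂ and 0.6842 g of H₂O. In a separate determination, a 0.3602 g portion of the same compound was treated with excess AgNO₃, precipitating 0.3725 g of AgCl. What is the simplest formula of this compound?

mol C = 3.821 g CO₂ ÷ 44.009 g/mol = 0.086823 mol
mol H = 2 × 0.6842 g H₂O ÷ 18.015 g/mol = 0.075959 mol
From the AgCl data: mol Cl per gram of compound = (0.3725 ÷ 143.318) ÷ 0.3602 = 0.0072158 mol/g, so in the 1.504 g combustion sample mol Cl = 0.010852 mol
Divide by the smallest (0.010852 mol): C 8.000, H 6.999, Cl 1.000

C8H7Cl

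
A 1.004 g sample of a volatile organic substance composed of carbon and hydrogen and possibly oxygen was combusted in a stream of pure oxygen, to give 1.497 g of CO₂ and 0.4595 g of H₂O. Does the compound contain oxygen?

mol C = 1.497 g CO₂ ÷ 44.009 g/mol = 0.034016 mol
mol H = 2 × 0.4595 g H₂O ÷ 18.015 g/mol = 0.051013 mol
C and H account for only 0.45998 g of the 1.004 g sample; the remaining 0.54402 g must be oxygen.

yes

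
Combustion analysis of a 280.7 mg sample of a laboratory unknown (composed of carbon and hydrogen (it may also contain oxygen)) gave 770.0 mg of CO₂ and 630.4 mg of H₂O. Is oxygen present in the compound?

no

mol C = 0.7700 g CO₂ ÷ 44.009 g/mol = 0.017496 mol
mol H = 2 × 0.6304 g H₂O ÷ 18.015 g/mol = 0.069986 mol
C and H together account for 0.28070 g — essentially the entire 0.2807 g sample — so the compound contains no oxygen.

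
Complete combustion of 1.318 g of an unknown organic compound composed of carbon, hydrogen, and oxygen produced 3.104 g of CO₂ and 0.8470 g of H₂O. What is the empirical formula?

C3H4O

mol C = 3.104 g CO₂ ÷ 44.009 g/mol = 0.070531 mol
mol H = 2 × 0.8470 g H₂O ÷ 18.015 g/mol = 0.094033 mol
mass O = 1.318 − (0.84715 + 0.094785) = 0.37607 g → mol O = 0.37607 ÷ 15.999 = 0.023506 mol
Divide by the smallest (0.023506 mol): C 3.001, H 4.000, O 1.000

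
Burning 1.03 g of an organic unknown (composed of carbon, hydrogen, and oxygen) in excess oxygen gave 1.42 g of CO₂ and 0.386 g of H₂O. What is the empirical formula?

mol C = 1.42 g CO₂ ÷ 44.009 g/mol = 0.03227 mol
mol H = 2 × 0.386 g H₂O ÷ 18.015 g/mol = 0.04285 mol
mass O = 1.03 − (0.3875 + 0.04320) = 0.5993 g → mol O = 0.5993 ÷ 15.999 = 0.03746 mol
Divide by the smallest (0.03227 mol): C 1.000, H 1.328, O 1.161
Multiplying each by 6 gives whole numbers: C 6.00, H 7.97, O 6.97

C6H8O7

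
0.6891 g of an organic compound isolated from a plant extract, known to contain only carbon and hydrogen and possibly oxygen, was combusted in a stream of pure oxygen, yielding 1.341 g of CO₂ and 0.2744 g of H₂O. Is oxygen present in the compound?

yes

mol C = 1.341 g CO₂ ÷ 44.009 g/mol = 0.030471 mol
mol H = 2 × 0.2744 g H₂O ÷ 18.015 g/mol = 0.030464 mol
C and H account for only 0.39669 g of the 0.6891 g sample; the remaining 0.29241 g must be oxygen.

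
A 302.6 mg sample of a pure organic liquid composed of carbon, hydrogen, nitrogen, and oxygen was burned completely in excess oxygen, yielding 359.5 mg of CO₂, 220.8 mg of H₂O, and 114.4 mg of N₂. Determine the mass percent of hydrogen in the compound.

mol C = 0.3595 g CO₂ ÷ 44.009 g/mol = 0.0081688 mol
mol H = 2 × 0.2208 g H₂O ÷ 18.015 g/mol = 0.024513 mol
mol N = 2 × 0.1144 g N₂ ÷ 28.014 g/mol = 0.0081673 mol
mass O = 0.3026 − (0.098115 + 0.024709 + 0.11440) = 0.065376 g → mol O = 0.065376 ÷ 15.999 = 0.0040862 mol
mass % H = 0.024709 g ÷ 0.3026 g × 100%

8.17%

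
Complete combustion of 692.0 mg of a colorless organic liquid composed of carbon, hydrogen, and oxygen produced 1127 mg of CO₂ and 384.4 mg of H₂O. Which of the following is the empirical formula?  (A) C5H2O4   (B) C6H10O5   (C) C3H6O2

(B) C6H10O5

mol C = 1.127 g CO₂ ÷ 44.009 g/mol = 0.025608 mol
mol H = 2 × 0.3844 g H₂O ÷ 18.015 g/mol = 0.042676 mol
mass O = 0.6920 − (0.30758 + 0.043017) = 0.34140 g → mol O = 0.34140 ÷ 15.999 = 0.021339 mol
Divide by the smallest (0.021339 mol): C 1.200, H 2.000, O 1.000
Multiplying each by 5 gives whole numbers: C 6.00, H 10.00, O 5.00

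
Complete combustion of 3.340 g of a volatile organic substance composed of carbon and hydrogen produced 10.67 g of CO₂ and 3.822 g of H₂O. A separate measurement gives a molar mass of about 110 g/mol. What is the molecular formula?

C8H14

mol C = 10.67 g CO₂ ÷ 44.009 g/mol = 0.24245 mol
mol H = 2 × 3.822 g H₂O ÷ 18.015 g/mol = 0.42431 mol
Divide by the smallest (0.24245 mol): C 1.000, H 1.750
Multiplying each by 4 gives whole numbers: C 4.00, H 7.00
Empirical formula: C4H7
Empirical-formula mass = 55.10 g/mol; 110 ÷ 55.10 ≈ 2, so the molecular formula is C8H14.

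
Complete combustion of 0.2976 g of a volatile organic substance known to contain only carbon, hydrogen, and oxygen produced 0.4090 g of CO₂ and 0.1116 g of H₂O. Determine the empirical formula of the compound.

mol C = 0.4090 g CO₂ ÷ 44.009 g/mol = 0.0092936 mol
mol H = 2 × 0.1116 g H₂O ÷ 18.015 g/mol = 0.012390 mol
mass O = 0.2976 − (0.11162 + 0.012489) = 0.17349 g → mol O = 0.17349 ÷ 15.999 = 0.010844 mol
Divide by the smallest (0.0092936 mol): C 1.000, H 1.333, O 1.167
Multiplying each by 6 gives whole numbers: C 6.00, H 8.00, O 7.00

C6H8O7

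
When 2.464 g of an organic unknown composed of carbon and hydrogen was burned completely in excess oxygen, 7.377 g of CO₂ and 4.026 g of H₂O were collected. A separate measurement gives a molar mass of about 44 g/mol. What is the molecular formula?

mol C = 7.377 g CO₂ ÷ 44.009 g/mol = 0.16762 mol
mol H = 2 × 4.026 g H₂O ÷ 18.015 g/mol = 0.44696 mol
Divide by the smallest (0.16762 mol): C 1.000, H 2.666
Multiplying each by 3 gives whole numbers: C 3.00, H 8.00
Empirical formula: C3H8
Empirical-formula mass = 44.10 g/mol; 44 ÷ 44.10 ≈ 1, so the molecular formula is C3H8.

C3H8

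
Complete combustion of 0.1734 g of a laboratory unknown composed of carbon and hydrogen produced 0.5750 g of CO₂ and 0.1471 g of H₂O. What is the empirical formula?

C4H5

mol C = 0.5750 g CO₂ ÷ 44.009 g/mol = 0.013066 mol
mol H = 2 × 0.1471 g H₂O ÷ 18.015 g/mol = 0.016331 mol
Divide by the smallest (0.013066 mol): C 1.000, H 1.250
Multiplying each by 4 gives whole numbers: C 4.00, H 5.00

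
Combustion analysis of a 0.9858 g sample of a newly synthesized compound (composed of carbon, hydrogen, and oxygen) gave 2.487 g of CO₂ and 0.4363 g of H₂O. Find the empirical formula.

C7H6O2

mol C = 2.487 g CO₂ ÷ 44.009 g/mol = 0.056511 mol
mol H = 2 × 0.4363 g H₂O ÷ 18.015 g/mol = 0.048437 mol
mass O = 0.9858 − (0.67876 + 0.048825) = 0.25822 g → mol O = 0.25822 ÷ 15.999 = 0.016140 mol
Divide by the smallest (0.016140 mol): C 3.501, H 3.001, O 1.000
Multiplying each by 2 gives whole numbers: C 7.00, H 6.00, O 2.00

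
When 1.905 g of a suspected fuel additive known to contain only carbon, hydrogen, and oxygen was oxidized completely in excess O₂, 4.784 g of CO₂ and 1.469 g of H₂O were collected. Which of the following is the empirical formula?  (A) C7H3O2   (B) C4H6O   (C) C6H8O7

mol C = 4.784 g CO₂ ÷ 44.009 g/mol = 0.10871 mol
mol H = 2 × 1.469 g H₂O ÷ 18.015 g/mol = 0.16309 mol
mass O = 1.905 − (1.3057 + 0.16439) = 0.43495 g → mol O = 0.43495 ÷ 15.999 = 0.027186 mol
Divide by the smallest (0.027186 mol): C 3.999, H 5.999, O 1.000

(B) C4H6O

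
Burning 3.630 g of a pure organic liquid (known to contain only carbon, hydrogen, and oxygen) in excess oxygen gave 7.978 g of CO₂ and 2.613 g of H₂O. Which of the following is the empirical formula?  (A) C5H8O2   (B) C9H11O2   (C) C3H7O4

mol C = 7.978 g CO₂ ÷ 44.009 g/mol = 0.18128 mol
mol H = 2 × 2.613 g H₂O ÷ 18.015 g/mol = 0.29009 mol
mass O = 3.630 − (2.1774 + 0.29241) = 1.1602 g → mol O = 1.1602 ÷ 15.999 = 0.072518 mol
Divide by the smallest (0.072518 mol): C 2.500, H 4.000, O 1.000
Multiplying each by 2 gives whole numbers: C 5.00, H 8.00, O 2.00

(A) C5H8O2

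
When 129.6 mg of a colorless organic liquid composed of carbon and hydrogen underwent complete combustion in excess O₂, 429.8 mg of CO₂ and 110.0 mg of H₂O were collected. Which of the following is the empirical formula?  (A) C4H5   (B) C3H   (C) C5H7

mol C = 0.4298 g CO₂ ÷ 44.009 g/mol = 0.0097662 mol
mol H = 2 × 0.1100 g H₂O ÷ 18.015 g/mol = 0.012212 mol
Divide by the smallest (0.0097662 mol): C 1.000, H 1.250
Multiplying each by 4 gives whole numbers: C 4.00, H 5.00

(A) C4H5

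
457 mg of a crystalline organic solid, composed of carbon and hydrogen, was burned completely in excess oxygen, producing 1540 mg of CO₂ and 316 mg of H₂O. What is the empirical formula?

CH

mol C = 1.54 g CO₂ ÷ 44.009 g/mol = 0.03499 mol
mol H = 2 × 0.316 g H₂O ÷ 18.015 g/mol = 0.03508 mol
Divide by the smallest (0.03499 mol): C 1.000, H 1.003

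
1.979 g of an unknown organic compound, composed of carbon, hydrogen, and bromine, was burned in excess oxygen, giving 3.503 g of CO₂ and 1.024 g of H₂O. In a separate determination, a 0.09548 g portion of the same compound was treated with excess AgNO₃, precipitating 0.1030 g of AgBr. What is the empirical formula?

mol C = 3.503 g CO₂ ÷ 44.009 g/mol = 0.079597 mol
mol H = 2 × 1.024 g H₂O ÷ 18.015 g/mol = 0.11368 mol
From the AgBr data: mol Br per gram of compound = (0.1030 ÷ 187.772) ÷ 0.09548 = 0.0057451 mol/g, so in the 1.979 g combustion sample mol Br = 0.011369 mol
Divide by the smallest (0.011369 mol): C 7.001, H 9.999, Br 1.000

C7H10Br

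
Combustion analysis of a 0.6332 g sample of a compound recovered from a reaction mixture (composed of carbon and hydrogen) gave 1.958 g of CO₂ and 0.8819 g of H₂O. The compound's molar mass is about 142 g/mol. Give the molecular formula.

mol C = 1.958 g CO₂ ÷ 44.009 g/mol = 0.044491 mol
mol H = 2 × 0.8819 g H₂O ÷ 18.015 g/mol = 0.097907 mol
Divide by the smallest (0.044491 mol): C 1.000, H 2.201
Multiplying each by 5 gives whole numbers: C 5.00, H 11.00
Empirical formula: C5H11
Empirical-formula mass = 71.14 g/mol; 142 ÷ 71.14 ≈ 2, so the molecular formula is C10H22.

C10H22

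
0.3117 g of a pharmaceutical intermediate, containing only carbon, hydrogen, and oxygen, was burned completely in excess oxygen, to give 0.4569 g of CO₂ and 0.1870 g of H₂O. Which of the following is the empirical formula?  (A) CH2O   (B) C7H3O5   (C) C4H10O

mol C = 0.4569 g CO₂ ÷ 44.009 g/mol = 0.010382 mol
mol H = 2 × 0.1870 g H₂O ÷ 18.015 g/mol = 0.020760 mol
mass O = 0.3117 − (0.12470 + 0.020927) = 0.16608 g → mol O = 0.16608 ÷ 15.999 = 0.010380 mol
Divide by the smallest (0.010380 mol): C 1.000, H 2.000, O 1.000

(A) CH2O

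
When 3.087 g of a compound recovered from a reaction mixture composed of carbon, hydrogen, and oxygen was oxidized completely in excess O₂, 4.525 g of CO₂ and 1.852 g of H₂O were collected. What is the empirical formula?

CH2O

mol C = 4.525 g CO₂ ÷ 44.009 g/mol = 0.10282 mol
mol H = 2 × 1.852 g H₂O ÷ 18.015 g/mol = 0.20561 mol
mass O = 3.087 − (1.2350 + 0.20725) = 1.6448 g → mol O = 1.6448 ÷ 15.999 = 0.10281 mol
Divide by the smallest (0.10281 mol): C 1.000, H 2.000, O 1.000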